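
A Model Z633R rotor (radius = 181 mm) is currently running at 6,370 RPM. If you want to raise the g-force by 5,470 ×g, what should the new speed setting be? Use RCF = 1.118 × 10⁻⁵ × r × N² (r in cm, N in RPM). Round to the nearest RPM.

8222 RPM

r = 181 mm = 18.1 cm
Current RCF = 1.118 × 10⁻⁵ × 18.1 × (6370)² = 1.118 × 10⁻⁵ × 18.1 × 40,576,900 ≈ 8,211.1 × g
Target RCF = 8,211.1 + 5,470 = 13,681.1 × g
N² = 13,681.1 / (20.2358 × 10⁻⁵) = 67,608,397
N ≈ √67,608,397 ≈ 8,222.4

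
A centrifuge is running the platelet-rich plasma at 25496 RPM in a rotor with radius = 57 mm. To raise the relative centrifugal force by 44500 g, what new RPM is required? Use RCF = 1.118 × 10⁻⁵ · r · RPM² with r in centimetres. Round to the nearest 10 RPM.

36720 RPM

r = 57 mm = 5.7 cm
Current RCF = 1.118 × 10⁻⁵ × 5.7 × (25496)² = 1.118 × 10⁻⁵ × 5.7 × 650,046,016 ≈ 41,424.8 × g
Target RCF = 41,424.8 + 44,500 = 85,924.8 × g
N² = 85,924.8 / (6.3726 × 10⁻⁵) = 1,348,347,613
N ≈ √1,348,347,613 ≈ 36,719.9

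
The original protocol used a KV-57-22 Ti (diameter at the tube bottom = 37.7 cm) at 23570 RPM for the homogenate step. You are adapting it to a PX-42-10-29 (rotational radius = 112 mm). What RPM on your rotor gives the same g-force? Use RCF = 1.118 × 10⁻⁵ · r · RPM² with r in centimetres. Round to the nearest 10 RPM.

30580 RPM

Original rotor: r = 37.7 / 2 = 18.85 cm
RCF_original = 1.118 × 10⁻⁵ × 18.85 × (23570)² = 1.118 × 10⁻⁵ × 18.85 × 555,544,900 ≈ 117,077.2 × g
Your rotor: r = 112 mm = 11.2 cm
117,077.2 = 1.118 × 10⁻⁵ × 11.2 × N²
N² = 117,077.2 / (12.5216 × 10⁻⁵) = 935,001,917
N ≈ √935,001,917 ≈ 30,577.8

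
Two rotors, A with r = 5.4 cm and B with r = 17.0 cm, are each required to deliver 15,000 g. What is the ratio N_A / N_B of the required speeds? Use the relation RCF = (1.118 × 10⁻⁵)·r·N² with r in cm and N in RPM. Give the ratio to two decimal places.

At fixed RCF, N ∝ 1/√r, so N_A/N_B = √(r_B/r_A) = √(17.0/5.4) = √3.148148 = 1.7743.

1.77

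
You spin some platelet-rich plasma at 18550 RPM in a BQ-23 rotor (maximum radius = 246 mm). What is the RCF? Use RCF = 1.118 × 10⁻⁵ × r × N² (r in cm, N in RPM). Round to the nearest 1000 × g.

r = 246 mm = 24.6 cm
RCF = 1.118 × 10⁻⁵ × 24.6 × (18550)² = 1.118 × 10⁻⁵ × 24.6 × 344,102,500 ≈ 94,637.8 × g

95000 g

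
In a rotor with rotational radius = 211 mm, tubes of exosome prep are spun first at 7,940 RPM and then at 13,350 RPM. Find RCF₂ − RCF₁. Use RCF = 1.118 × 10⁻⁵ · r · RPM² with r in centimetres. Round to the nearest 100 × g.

r = 211 mm = 21.1 cm
RCF₁ = 1.118 × 10⁻⁵ × 21.1 × (7940)² = 1.118 × 10⁻⁵ × 21.1 × 63,043,600 ≈ 14,871.9 × g
RCF₂ = 1.118 × 10⁻⁵ × 21.1 × (13350)² = 1.118 × 10⁻⁵ × 21.1 × 178,222,500 ≈ 42,042.3 × g
Increase = 42,042.3 − 14,871.9 = 27,170.4

27200 ×g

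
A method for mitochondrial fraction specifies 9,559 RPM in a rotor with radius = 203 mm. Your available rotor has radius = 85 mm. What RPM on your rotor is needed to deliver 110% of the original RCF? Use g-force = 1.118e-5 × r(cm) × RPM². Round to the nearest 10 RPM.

≈ 15490 RPM

Original rotor: r = 203 mm = 20.3 cm
RCF = 1.118 × 10⁻⁵ × r × N²
RCF_original = 1.118 × 10⁻⁵ × 20.3 × (9559)² = 1.118 × 10⁻⁵ × 20.3 × 91,374,481 ≈ 20,737.8 × g
Target RCF = 1.1 × 20,737.8 ≈ 22,811.6 × g
Your rotor: r = 85 mm = 8.5 cm
22,811.6 = 1.118 × 10⁻⁵ × 8.5 × N²
N² = 22,811.6 / (9.503 × 10⁻⁵) = 240,046,301
N ≈ √240,046,301 ≈ 15,493.4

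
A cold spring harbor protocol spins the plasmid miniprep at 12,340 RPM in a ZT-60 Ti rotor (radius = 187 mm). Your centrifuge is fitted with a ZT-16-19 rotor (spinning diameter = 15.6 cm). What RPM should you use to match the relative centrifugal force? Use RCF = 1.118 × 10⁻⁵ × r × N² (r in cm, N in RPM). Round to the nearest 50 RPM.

Original rotor: r = 187 mm = 18.7 cm
RCF_original = 1.118 × 10⁻⁵ × 18.7 × (12340)² = 1.118 × 10⁻⁵ × 18.7 × 152,275,600 ≈ 31,835.7 × g
Your rotor: r = 15.6 / 2 = 7.8 cm
31,835.7 = 1.118 × 10⁻⁵ × 7.8 × N²
N² = 31,835.7 / (8.7204 × 10⁻⁵) = 365,071,556
N ≈ √365,071,556 ≈ 19,106.8

≈ 19100 RPM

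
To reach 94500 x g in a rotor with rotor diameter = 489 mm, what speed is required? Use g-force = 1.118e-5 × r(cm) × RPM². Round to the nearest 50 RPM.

N ≈ 18600 RPM

r = 489 mm / 2 = 244.5 mm = 24.45 cm
RCF = 1.118 × 10⁻⁵ × r × N²
94,500 = 1.118 × 10⁻⁵ × 24.45 × N²
N² = 94,500 / (27.3351 × 10⁻⁵) = 345,709,363
N ≈ √345,709,363 ≈ 18,593.3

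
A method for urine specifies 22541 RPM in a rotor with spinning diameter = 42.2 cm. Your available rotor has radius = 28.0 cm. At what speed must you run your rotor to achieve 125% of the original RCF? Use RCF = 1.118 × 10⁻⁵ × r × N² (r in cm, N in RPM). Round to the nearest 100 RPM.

Original rotor: r = 42.2 / 2 = 21.1 cm
RCF_original = 1.118 × 10⁻⁵ × 21.1 × (22541)² = 1.118 × 10⁻⁵ × 21.1 × 508,096,681 ≈ 119,859 × g
Target RCF = 1.25 × 119,859 ≈ 149,823.8 × g
149,823.8 = 1.118 × 10⁻⁵ × 28 × N²
N² = 149,823.8 / (31.304 × 10⁻⁵) = 478,609,123
N ≈ √478,609,123 ≈ 21,877.1

21900 RPM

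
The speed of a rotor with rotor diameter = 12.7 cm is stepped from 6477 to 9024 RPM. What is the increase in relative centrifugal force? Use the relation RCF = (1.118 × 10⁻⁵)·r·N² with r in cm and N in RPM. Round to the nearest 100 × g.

r = 12.7 / 2 = 6.35 cm
RCF₁ = 1.118 × 10⁻⁵ × 6.35 × (6477)² = 1.118 × 10⁻⁵ × 6.35 × 41,951,529 ≈ 2,978.3 × g
RCF₂ = 1.118 × 10⁻⁵ × 6.35 × (9024)² = 1.118 × 10⁻⁵ × 6.35 × 81,432,576 ≈ 5,781.1 × g
Increase = 5,781.1 − 2,978.3 = 2,802.8

≈ 2800 × g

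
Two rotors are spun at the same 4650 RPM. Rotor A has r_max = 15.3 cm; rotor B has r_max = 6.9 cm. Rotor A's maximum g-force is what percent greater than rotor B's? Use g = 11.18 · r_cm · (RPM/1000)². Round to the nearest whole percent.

122%

At equal RPM, RCF scales linearly with r: ratio = 15.3 / 6.9 = 2.2174.
So rotor A delivers 121.7% more g-force.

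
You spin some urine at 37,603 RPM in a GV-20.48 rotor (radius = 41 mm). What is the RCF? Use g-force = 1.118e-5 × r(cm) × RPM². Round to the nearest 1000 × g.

≈ 65000 ×g

r = 41 mm = 4.1 cm
RCF = 1.118 × 10⁻⁵ × 4.1 × (37603)² = 1.118 × 10⁻⁵ × 4.1 × 1,413,985,609 ≈ 64,814.3 × g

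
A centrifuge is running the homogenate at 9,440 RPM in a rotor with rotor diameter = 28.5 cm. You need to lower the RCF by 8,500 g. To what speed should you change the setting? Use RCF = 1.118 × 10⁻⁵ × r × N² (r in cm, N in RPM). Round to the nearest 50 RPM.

N₂ ≈ 6000 RPM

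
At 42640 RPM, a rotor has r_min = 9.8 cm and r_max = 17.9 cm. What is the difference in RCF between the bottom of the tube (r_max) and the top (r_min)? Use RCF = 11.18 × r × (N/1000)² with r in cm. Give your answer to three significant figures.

165000 x g

RCF_max = 11.18 × 17.9 × (42.64)² = 11.18 × 17.9 × 1,818.1696 ≈ 363,855.7 × g
RCF_min = 11.18 × 9.8 × (42.64)² = 11.18 × 9.8 × 1,818.1696 ≈ 199,205.9 × g
ΔRCF = 363,855.7 − 199,205.9 = 164,649.8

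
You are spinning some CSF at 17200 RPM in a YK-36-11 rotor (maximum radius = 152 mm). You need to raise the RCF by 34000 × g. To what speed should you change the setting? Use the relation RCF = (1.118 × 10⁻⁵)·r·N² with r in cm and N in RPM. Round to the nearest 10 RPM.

r = 152 mm = 15.2 cm
Current RCF = 1.118 × 10⁻⁵ × 15.2 × (17200)² = 1.118 × 10⁻⁵ × 15.2 × 295,840,000 ≈ 50,273.9 × g
Target RCF = 50,273.9 + 34,000 = 84,273.9 × g
N² = 84,273.9 / (16.9936 × 10⁻⁵) = 495,915,521
N ≈ √495,915,521 ≈ 22,269.2

≈ 22270 RPM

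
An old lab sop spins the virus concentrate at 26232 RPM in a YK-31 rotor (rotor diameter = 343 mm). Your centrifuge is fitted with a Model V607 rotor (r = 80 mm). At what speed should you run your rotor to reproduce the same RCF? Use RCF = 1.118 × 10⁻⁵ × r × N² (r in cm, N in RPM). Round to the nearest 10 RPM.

38410 RPM

Original rotor: r = 343 mm / 2 = 171.5 mm = 17.15 cm
RCF = 1.118 × 10⁻⁵ × r × N²
RCF_original = 1.118 × 10⁻⁵ × 17.15 × (26232)² = 1.118 × 10⁻⁵ × 17.15 × 688,117,824 ≈ 131,937.6 × g
Your rotor: r = 80 mm = 8.0 cm
131,937.6 = 1.118 × 10⁻⁵ × 8 × N²
N² = 131,937.6 / (8.944 × 10⁻⁵) = 1,475,152,057
N ≈ √1,475,152,057 ≈ 38,407.7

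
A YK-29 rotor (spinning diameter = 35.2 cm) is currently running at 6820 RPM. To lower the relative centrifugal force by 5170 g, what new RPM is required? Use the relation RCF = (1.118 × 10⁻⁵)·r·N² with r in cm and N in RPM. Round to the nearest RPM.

r = 35.2 / 2 = 17.6 cm
Current RCF = 1.118 × 10⁻⁵ × 17.6 × (6820)² = 1.118 × 10⁻⁵ × 17.6 × 46,512,400 ≈ 9,152.2 × g
Target RCF = 9,152.2 − 5,170 = 3,982.2 × g
N² = 3,982.2 / (19.6768 × 10⁻⁵) = 20,238,047
N ≈ √20,238,047 ≈ 4,498.7

N₂ ≈ 4499 RPM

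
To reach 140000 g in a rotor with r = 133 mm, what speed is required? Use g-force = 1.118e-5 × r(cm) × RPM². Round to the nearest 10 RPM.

N ≈ 30680 RPM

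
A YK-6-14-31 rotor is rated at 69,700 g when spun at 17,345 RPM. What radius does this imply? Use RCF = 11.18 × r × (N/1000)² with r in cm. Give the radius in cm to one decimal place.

20.7 cm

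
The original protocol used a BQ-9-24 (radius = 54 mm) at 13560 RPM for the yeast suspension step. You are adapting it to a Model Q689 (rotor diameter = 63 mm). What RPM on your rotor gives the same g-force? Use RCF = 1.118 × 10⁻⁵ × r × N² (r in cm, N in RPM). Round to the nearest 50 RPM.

Original rotor: r = 54 mm = 5.4 cm
RCF = 1.118 × 10⁻⁵ × r × N²
RCF_original = 1.118 × 10⁻⁵ × 5.4 × (13560)² = 1.118 × 10⁻⁵ × 5.4 × 183,873,600 ≈ 11,100.8 × g
Your rotor: r = 63 mm / 2 = 31.5 mm = 3.15 cm
11,100.8 = 1.118 × 10⁻⁵ × 3.15 × N²
N² = 11,100.8 / (3.5217 × 10⁻⁵) = 315,211,404
N ≈ √315,211,404 ≈ 17,754.2

≈ 17750 RPM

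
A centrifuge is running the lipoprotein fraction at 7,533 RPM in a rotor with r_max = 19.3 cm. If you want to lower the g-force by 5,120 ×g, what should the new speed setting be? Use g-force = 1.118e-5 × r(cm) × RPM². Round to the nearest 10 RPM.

N₂ ≈ 5750 RPM

Current RCF = 1.118 × 10⁻⁵ × 19.3 × (7533)² = 1.118 × 10⁻⁵ × 19.3 × 56,746,089 ≈ 12,244.3 × g
Target RCF = 12,244.3 − 5,120 = 7,124.3 × g
N² = 7,124.3 / (21.5774 × 10⁻⁵) = 33,017,416
N ≈ √33,017,416 ≈ 5,746.1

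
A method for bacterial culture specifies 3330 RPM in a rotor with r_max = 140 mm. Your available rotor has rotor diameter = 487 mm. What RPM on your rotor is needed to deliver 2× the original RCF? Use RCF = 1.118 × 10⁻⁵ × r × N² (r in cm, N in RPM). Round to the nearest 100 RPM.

3600 RPM

Original rotor: r = 140 mm = 14.0 cm
RCF_original = 1.118 × 10⁻⁵ × 14 × (3330)² = 1.118 × 10⁻⁵ × 14 × 11,088,900 ≈ 1,735.6 × g
Target RCF = 2 × 1,735.6 ≈ 3,471.2 × g
Your rotor: r = 487 mm / 2 = 243.5 mm = 24.35 cm
3,471.2 = 1.118 × 10⁻⁵ × 24.35 × N²
N² = 3,471.2 / (27.2233 × 10⁻⁵) = 12,750,842
N ≈ √12,750,842 ≈ 3,570.8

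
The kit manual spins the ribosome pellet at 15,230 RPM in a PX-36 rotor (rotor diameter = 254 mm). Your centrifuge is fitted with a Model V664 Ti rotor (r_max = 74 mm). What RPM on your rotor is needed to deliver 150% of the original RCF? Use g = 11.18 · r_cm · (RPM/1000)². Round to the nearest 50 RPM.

24450 RPM

Original rotor: r = 254 mm / 2 = 127 mm = 12.7 cm
RCF_original = 11.18 × 12.7 × (15.23)² = 11.18 × 12.7 × 231.9529 ≈ 32,934.1 × g
Target RCF = 1.5 × 32,934.1 ≈ 49,401.1 × g
Your rotor: r = 74 mm = 7.4 cm
49,401.1 = 11.18 × 7.4 × (N/1000)²
(N/1000)² = 49,401.1 / 82.732 = 597.122
N = 1000 × √597.122 ≈ 24,436.1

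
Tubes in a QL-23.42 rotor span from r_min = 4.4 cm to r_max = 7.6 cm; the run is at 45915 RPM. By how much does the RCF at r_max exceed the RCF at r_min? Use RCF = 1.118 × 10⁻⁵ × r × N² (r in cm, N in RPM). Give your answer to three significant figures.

75400 ×g

RCF_max = 1.118 × 10⁻⁵ × 7.6 × (45915)² = 1.118 × 10⁻⁵ × 7.6 × 2,108,187,225 ≈ 179,128.5 × g
RCF_min = 1.118 × 10⁻⁵ × 4.4 × (45915)² = 1.118 × 10⁻⁵ × 4.4 × 2,108,187,225 ≈ 103,705.9 × g
ΔRCF = 179,128.5 − 103,705.9 = 75,422.6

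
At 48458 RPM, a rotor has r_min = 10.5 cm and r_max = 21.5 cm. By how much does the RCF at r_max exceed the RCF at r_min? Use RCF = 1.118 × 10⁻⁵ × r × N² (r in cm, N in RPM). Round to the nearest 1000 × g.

RCF_max = 1.118 × 10⁻⁵ × 21.5 × (48458)² = 1.118 × 10⁻⁵ × 21.5 × 2,348,177,764 ≈ 564,431.5 × g
RCF_min = 1.118 × 10⁻⁵ × 10.5 × (48458)² = 1.118 × 10⁻⁵ × 10.5 × 2,348,177,764 ≈ 275,652.6 × g
ΔRCF = 564,431.5 − 275,652.6 = 288,778.9

289000 × g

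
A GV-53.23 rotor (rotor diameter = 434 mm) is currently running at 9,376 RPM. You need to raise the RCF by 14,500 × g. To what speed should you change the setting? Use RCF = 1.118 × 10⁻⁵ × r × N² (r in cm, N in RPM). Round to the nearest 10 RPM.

r = 434 mm / 2 = 217 mm = 21.7 cm
Current RCF = 1.118 × 10⁻⁵ × 21.7 × (9376)² = 1.118 × 10⁻⁵ × 21.7 × 87,909,376 ≈ 21,327.3 × g
Target RCF = 21,327.3 + 14,500 = 35,827.3 × g
N² = 35,827.3 / (24.2606 × 10⁻⁵) = 147,676,892
N ≈ √147,676,892 ≈ 12,152.2

N₂ ≈ 12150 RPM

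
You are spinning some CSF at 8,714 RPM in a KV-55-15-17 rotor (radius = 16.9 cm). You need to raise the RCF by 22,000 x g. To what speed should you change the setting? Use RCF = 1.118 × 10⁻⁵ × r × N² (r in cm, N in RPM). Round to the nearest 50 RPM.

Current RCF = 1.118 × 10⁻⁵ × 16.9 × (8714)² = 1.118 × 10⁻⁵ × 16.9 × 75,933,796 ≈ 14,347.1 × g
Target RCF = 14,347.1 + 22,000 = 36,347.1 × g
N² = 36,347.1 / (18.8942 × 10⁻⁵) = 192,371,733
N ≈ √192,371,733 ≈ 13,869.8

N₂ ≈ 13850 RPM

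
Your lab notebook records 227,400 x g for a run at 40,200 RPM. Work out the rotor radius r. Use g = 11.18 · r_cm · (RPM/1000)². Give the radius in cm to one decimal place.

RCF = 11.18 × r × (N/1000)²
227400 = 11.18 × r × (40.2)²
r = 227400 / (11.18 × 1616.04) = 227400 / 18067.33 ≈ 12.586 cm

r ≈ 12.6 cm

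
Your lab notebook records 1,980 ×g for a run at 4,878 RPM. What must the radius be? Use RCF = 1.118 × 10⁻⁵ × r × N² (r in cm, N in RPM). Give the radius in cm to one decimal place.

RCF = 1.118 × 10⁻⁵ × r × N²
1980 = 1.118 × 10⁻⁵ × r × (4878)²
r = 1980 / (1.118 × 10⁻⁵ × 23,794,884) = 1980 / 266.0268 ≈ 7.443 cm

≈ 7.4 cm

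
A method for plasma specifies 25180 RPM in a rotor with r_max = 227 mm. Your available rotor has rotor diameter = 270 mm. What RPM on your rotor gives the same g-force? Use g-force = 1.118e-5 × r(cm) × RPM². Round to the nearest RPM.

32651 RPM

Original rotor: r = 227 mm = 22.7 cm
RCF = 1.118 × 10⁻⁵ × r × N²
RCF_original = 1.118 × 10⁻⁵ × 22.7 × (25180)² = 1.118 × 10⁻⁵ × 22.7 × 634,032,400 ≈ 160,908.5 × g
Your rotor: r = 270 mm / 2 = 135 mm = 13.5 cm
160,908.5 = 1.118 × 10⁻⁵ × 13.5 × N²
N² = 160,908.5 / (15.093 × 10⁻⁵) = 1,066,113,430
N ≈ √1,066,113,430 ≈ 32,651.4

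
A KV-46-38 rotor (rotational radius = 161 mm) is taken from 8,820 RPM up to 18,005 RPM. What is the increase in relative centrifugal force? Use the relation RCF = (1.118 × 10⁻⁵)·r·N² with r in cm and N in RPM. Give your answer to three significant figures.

r = 161 mm = 16.1 cm
RCF₁ = 1.118 × 10⁻⁵ × 16.1 × (8820)² = 1.118 × 10⁻⁵ × 16.1 × 77,792,400 ≈ 14,002.5 × g
RCF₂ = 1.118 × 10⁻⁵ × 16.1 × (18005)² = 1.118 × 10⁻⁵ × 16.1 × 324,180,025 ≈ 58,351.8 × g
Increase = 58,351.8 − 14,002.5 = 44,349.3

≈ 44300 × g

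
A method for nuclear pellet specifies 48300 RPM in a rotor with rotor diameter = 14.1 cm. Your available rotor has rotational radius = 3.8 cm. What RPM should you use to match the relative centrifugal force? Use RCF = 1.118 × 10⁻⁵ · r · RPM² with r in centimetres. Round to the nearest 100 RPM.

65800 RPM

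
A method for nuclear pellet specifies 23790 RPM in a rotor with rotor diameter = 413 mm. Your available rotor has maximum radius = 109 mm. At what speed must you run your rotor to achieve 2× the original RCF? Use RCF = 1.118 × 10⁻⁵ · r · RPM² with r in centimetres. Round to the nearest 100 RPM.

Original rotor: r = 413 mm / 2 = 206.5 mm = 20.65 cm
RCF_original = 1.118 × 10⁻⁵ × 20.65 × (23790)² = 1.118 × 10⁻⁵ × 20.65 × 565,964,100 ≈ 130,662.4 × g
Target RCF = 2 × 130,662.4 ≈ 261,324.8 × g
Your rotor: r = 109 mm = 10.9 cm
261,324.8 = 1.118 × 10⁻⁵ × 10.9 × N²
N² = 261,324.8 / (12.1862 × 10⁻⁵) = 2,144,432,227
N ≈ √2,144,432,227 ≈ 46,308.0

≈ 46300 RPM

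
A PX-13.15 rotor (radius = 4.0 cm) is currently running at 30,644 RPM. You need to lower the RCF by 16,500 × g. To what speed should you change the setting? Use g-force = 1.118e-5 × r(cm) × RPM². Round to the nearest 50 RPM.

23900 RPM

Current RCF = 1.118 × 10⁻⁵ × 4 × (30644)² = 1.118 × 10⁻⁵ × 4 × 939,054,736 ≈ 41,994.5 × g
Target RCF = 41,994.5 − 16,500 = 25,494.5 × g
N² = 25,494.5 / (4.472 × 10⁻⁵) = 570,091,682
N ≈ √570,091,682 ≈ 23,876.6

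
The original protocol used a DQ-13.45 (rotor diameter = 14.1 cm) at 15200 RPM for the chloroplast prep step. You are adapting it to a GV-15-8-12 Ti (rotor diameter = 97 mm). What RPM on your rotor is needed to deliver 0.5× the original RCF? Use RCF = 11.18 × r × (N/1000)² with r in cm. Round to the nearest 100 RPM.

13000 RPM

Original rotor: r = 14.1 / 2 = 7.05 cm
RCF_original = 11.18 × 7.05 × (15.2)² = 11.18 × 7.05 × 231.04 ≈ 18,210.3 × g
Target RCF = 0.5 × 18,210.3 ≈ 9,105.1 × g
Your rotor: r = 97 mm / 2 = 48.5 mm = 4.85 cm
9,105.1 = 11.18 × 4.85 × (N/1000)²
(N/1000)² = 9,105.1 / 54.223 = 167.9195
N = 1000 × √167.9195 ≈ 12,958.4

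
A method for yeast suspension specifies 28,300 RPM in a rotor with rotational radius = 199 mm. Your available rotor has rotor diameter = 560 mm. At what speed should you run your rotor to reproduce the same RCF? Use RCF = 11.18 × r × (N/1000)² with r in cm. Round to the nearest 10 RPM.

≈ 23860 RPM

Original rotor: r = 199 mm = 19.9 cm
RCF = 11.18 × r × (N/1000)²
RCF_original = 11.18 × 19.9 × (28.3)² = 11.18 × 19.9 × 800.89 ≈ 178,183.6 × g
Your rotor: r = 560 mm / 2 = 280 mm = 28 cm
178,183.6 = 11.18 × 28 × (N/1000)²
(N/1000)² = 178,183.6 / 313.04 = 569.2039
N = 1000 × √569.2039 ≈ 23,858.0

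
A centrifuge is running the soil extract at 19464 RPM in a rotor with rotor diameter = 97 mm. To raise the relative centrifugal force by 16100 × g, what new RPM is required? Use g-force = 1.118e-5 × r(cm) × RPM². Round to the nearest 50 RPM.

≈ 26000 RPM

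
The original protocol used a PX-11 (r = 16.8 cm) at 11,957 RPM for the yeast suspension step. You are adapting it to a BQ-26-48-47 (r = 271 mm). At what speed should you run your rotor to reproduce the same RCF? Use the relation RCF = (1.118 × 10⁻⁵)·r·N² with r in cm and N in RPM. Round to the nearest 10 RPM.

RCF_original = 1.118 × 10⁻⁵ × 16.8 × (11957)² = 1.118 × 10⁻⁵ × 16.8 × 142,969,849 ≈ 26,853.2 × g
Your rotor: r = 271 mm = 27.1 cm
26,853.2 = 1.118 × 10⁻⁵ × 27.1 × N²
N² = 26,853.2 / (30.2978 × 10⁻⁵) = 88,630,858
N ≈ √88,630,858 ≈ 9,414.4

9410 RPM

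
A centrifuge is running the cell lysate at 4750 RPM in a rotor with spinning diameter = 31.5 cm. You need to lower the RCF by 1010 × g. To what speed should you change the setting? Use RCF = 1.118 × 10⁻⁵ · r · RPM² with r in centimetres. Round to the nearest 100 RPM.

r = 31.5 / 2 = 15.75 cm
Current RCF = 1.118 × 10⁻⁵ × 15.75 × (4750)² = 1.118 × 10⁻⁵ × 15.75 × 22,562,500 ≈ 3,972.9 × g
Target RCF = 3,972.9 − 1,010 = 2,962.9 × g
N² = 2,962.9 / (17.6085 × 10⁻⁵) = 16,826,533
N ≈ √16,826,533 ≈ 4,102.0

N₂ ≈ 4100 RPM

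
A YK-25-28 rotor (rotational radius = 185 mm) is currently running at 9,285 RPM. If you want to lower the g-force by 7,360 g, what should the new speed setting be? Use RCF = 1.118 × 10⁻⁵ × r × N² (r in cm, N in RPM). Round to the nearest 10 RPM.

N₂ ≈ 7120 RPM

r = 185 mm = 18.5 cm
Current RCF = 1.118 × 10⁻⁵ × 18.5 × (9285)² = 1.118 × 10⁻⁵ × 18.5 × 86,211,225 ≈ 17,831.1 × g
Target RCF = 17,831.1 − 7,360 = 10,471.1 × g
N² = 10,471.1 / (20.683 × 10⁻⁵) = 50,626,602
N ≈ √50,626,602 ≈ 7,115.2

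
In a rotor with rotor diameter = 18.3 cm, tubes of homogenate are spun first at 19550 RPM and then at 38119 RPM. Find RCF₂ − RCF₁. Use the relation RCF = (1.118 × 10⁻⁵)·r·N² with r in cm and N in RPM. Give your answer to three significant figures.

110000 ×g

r = 18.3 / 2 = 9.15 cm
RCF₁ = 1.118 × 10⁻⁵ × 9.15 × (19550)² = 1.118 × 10⁻⁵ × 9.15 × 382,202,500 ≈ 39,098.2 × g
RCF₂ = 1.118 × 10⁻⁵ × 9.15 × (38119)² = 1.118 × 10⁻⁵ × 9.15 × 1,453,058,161 ≈ 148,643.5 × g
Increase = 148,643.5 − 39,098.2 = 109,545.3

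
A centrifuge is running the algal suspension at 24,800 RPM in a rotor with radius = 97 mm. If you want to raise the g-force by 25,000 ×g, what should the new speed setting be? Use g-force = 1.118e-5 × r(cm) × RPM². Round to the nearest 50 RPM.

N₂ ≈ 29100 RPM

r = 97 mm = 9.7 cm
Current RCF = 1.118 × 10⁻⁵ × 9.7 × (24800)² = 1.118 × 10⁻⁵ × 9.7 × 615,040,000 ≈ 66,698.6 × g
Target RCF = 66,698.6 + 25,000 = 91,698.6 × g
N² = 91,698.6 / (10.8446 × 10⁻⁵) = 845,569,223
N ≈ √845,569,223 ≈ 29,078.7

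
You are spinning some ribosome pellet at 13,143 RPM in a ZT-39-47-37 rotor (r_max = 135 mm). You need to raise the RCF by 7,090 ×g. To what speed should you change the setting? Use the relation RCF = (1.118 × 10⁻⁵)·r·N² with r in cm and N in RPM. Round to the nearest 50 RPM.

14800 RPM

r = 135 mm = 13.5 cm
Current RCF = 1.118 × 10⁻⁵ × 13.5 × (13143)² = 1.118 × 10⁻⁵ × 13.5 × 172,738,449 ≈ 26,071.4 × g
Target RCF = 26,071.4 + 7,090 = 33,161.4 × g
N² = 33,161.4 / (15.093 × 10⁻⁵) = 219,713,775
N ≈ √219,713,775 ≈ 14,822.7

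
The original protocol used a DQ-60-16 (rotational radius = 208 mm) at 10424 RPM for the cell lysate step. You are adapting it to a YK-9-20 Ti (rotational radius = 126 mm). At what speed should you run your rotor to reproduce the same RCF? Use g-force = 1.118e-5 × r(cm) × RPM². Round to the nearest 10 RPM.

Original rotor: r = 208 mm = 20.8 cm
RCF_original = 1.118 × 10⁻⁵ × 20.8 × (10424)² = 1.118 × 10⁻⁵ × 20.8 × 108,659,776 ≈ 25,268.2 × g
Your rotor: r = 126 mm = 12.6 cm
25,268.2 = 1.118 × 10⁻⁵ × 12.6 × N²
N² = 25,268.2 / (14.0868 × 10⁻⁵) = 179,375,018
N ≈ √179,375,018 ≈ 13,393.1

≈ 13390 RPM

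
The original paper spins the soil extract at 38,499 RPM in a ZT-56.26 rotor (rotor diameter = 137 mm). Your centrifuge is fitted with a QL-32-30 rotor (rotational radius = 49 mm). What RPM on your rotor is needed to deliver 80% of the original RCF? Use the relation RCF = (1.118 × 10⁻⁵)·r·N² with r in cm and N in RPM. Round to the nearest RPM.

≈ 40714 RPM

Original rotor: r = 137 mm / 2 = 68.5 mm = 6.85 cm
RCF_original = 1.118 × 10⁻⁵ × 6.85 × (38499)² = 1.118 × 10⁻⁵ × 6.85 × 1,482,173,001 ≈ 113,509.3 × g
Target RCF = 0.8 × 113,509.3 ≈ 90,807.4 × g
Your rotor: r = 49 mm = 4.9 cm
90,807.4 = 1.118 × 10⁻⁵ × 4.9 × N²
N² = 90,807.4 / (5.4782 × 10⁻⁵) = 1,657,613,815
N ≈ √1,657,613,815 ≈ 40,713.8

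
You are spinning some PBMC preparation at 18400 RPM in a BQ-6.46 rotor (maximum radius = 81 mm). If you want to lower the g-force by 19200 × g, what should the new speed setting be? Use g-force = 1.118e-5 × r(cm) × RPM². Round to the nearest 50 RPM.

11250 RPM

r = 81 mm = 8.1 cm
Current RCF = 1.118 × 10⁻⁵ × 8.1 × (18400)² = 1.118 × 10⁻⁵ × 8.1 × 338,560,000 ≈ 30,659.3 × g
Target RCF = 30,659.3 − 19,200 = 11,459.3 × g
N² = 11,459.3 / (9.0558 × 10⁻⁵) = 126,541,001
N ≈ √126,541,001 ≈ 11,249.0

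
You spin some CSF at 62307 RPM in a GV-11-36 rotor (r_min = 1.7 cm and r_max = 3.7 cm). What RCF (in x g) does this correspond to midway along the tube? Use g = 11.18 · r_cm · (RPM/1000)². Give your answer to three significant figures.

r_avg = (1.7 + 3.7) / 2 = 2.7 cm
RCF = 11.18 × 2.7 × (62.307)² = 11.18 × 2.7 × 3,882.162249 ≈ 117,186.9 × g

≈ 117000 x g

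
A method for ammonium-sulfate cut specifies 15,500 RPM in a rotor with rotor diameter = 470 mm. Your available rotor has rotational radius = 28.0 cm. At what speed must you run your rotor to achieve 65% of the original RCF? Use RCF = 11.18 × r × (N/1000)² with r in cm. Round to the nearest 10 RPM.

11450 RPM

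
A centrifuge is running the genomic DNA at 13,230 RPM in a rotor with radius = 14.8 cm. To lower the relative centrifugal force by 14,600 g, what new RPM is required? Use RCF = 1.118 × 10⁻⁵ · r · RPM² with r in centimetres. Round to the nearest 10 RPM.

Current RCF = 1.118 × 10⁻⁵ × 14.8 × (13230)² = 1.118 × 10⁻⁵ × 14.8 × 175,032,900 ≈ 28,961.6 × g
Target RCF = 28,961.6 − 14,600 = 14,361.6 × g
N² = 14,361.6 / (16.5464 × 10⁻⁵) = 86,795,919
N ≈ √86,795,919 ≈ 9,316.4

≈ 9320 RPM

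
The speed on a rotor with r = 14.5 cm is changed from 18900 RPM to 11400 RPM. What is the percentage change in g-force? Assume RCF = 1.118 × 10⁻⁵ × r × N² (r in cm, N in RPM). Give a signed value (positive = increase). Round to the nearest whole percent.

RCF ∝ N², so the ratio is (11400/18900)² = (0.603175)² = 0.3638.
Change = 0.3638 − 1 = -0.6362 → -63.6%.

-64%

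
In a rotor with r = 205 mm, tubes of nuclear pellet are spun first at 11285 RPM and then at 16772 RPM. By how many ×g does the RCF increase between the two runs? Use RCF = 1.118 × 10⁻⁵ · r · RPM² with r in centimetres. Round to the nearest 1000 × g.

35000 ×g

r = 205 mm = 20.5 cm
RCF₁ = 1.118 × 10⁻⁵ × 20.5 × (11285)² = 1.118 × 10⁻⁵ × 20.5 × 127,351,225 ≈ 29,187.6 × g
RCF₂ = 1.118 × 10⁻⁵ × 20.5 × (16772)² = 1.118 × 10⁻⁵ × 20.5 × 281,299,984 ≈ 64,471.1 × g
Increase = 64,471.1 − 29,187.6 = 35,283.5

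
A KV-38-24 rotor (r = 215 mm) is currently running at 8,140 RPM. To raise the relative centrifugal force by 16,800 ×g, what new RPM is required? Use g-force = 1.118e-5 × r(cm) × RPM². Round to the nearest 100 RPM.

r = 215 mm = 21.5 cm
Current RCF = 1.118 × 10⁻⁵ × 21.5 × (8140)² = 1.118 × 10⁻⁵ × 21.5 × 66,259,600 ≈ 15,926.8 × g
Target RCF = 15,926.8 + 16,800 = 32,726.8 × g
N² = 32,726.8 / (24.037 × 10⁻⁵) = 136,151,766
N ≈ √136,151,766 ≈ 11,668.4

N₂ ≈ 11700 RPM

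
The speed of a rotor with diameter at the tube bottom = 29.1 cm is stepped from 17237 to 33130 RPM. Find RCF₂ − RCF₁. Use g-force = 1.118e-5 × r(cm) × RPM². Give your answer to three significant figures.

130000 × g

r = 29.1 / 2 = 14.55 cm
RCF₁ = 1.118 × 10⁻⁵ × 14.55 × (17237)² = 1.118 × 10⁻⁵ × 14.55 × 297,114,169 ≈ 48,331.3 × g
RCF₂ = 1.118 × 10⁻⁵ × 14.55 × (33130)² = 1.118 × 10⁻⁵ × 14.55 × 1,097,596,900 ≈ 178,545 × g
Increase = 178,545 − 48,331.3 = 130,213.7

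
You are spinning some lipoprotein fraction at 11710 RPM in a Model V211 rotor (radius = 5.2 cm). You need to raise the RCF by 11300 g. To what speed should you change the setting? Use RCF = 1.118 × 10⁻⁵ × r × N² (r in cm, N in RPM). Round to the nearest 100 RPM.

18200 RPM

Current RCF = 1.118 × 10⁻⁵ × 5.2 × (11710)² = 1.118 × 10⁻⁵ × 5.2 × 137,124,100 ≈ 7,971.8 × g
Target RCF = 7,971.8 + 11,300 = 19,271.8 × g
N² = 19,271.8 / (5.8136 × 10⁻⁵) = 331,495,115
N ≈ √331,495,115 ≈ 18,207.0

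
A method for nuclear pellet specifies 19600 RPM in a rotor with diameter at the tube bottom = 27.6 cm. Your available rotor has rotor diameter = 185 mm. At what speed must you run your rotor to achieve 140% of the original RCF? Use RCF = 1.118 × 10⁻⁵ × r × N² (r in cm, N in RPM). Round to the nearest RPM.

Original rotor: r = 27.6 / 2 = 13.8 cm
RCF = 1.118 × 10⁻⁵ × r × N²
RCF_original = 1.118 × 10⁻⁵ × 13.8 × (19600)² = 1.118 × 10⁻⁵ × 13.8 × 384,160,000 ≈ 59,269.7 × g
Target RCF = 1.4 × 59,269.7 ≈ 82,977.6 × g
Your rotor: r = 185 mm / 2 = 92.5 mm = 9.25 cm
82,977.6 = 1.118 × 10⁻⁵ × 9.25 × N²
N² = 82,977.6 / (10.3415 × 10⁻⁵) = 802,374,897
N ≈ √802,374,897 ≈ 28,326.2

≈ 28326 RPM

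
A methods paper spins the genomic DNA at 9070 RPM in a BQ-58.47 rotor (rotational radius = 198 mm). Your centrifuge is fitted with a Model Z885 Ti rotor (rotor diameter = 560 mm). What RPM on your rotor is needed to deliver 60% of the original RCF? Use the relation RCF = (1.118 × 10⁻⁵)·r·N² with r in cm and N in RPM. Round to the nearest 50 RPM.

Original rotor: r = 198 mm = 19.8 cm
RCF_original = 1.118 × 10⁻⁵ × 19.8 × (9070)² = 1.118 × 10⁻⁵ × 19.8 × 82,264,900 ≈ 18,210.5 × g
Target RCF = 0.6 × 18,210.5 ≈ 10,926.3 × g
Your rotor: r = 560 mm / 2 = 280 mm = 28 cm
10,926.3 = 1.118 × 10⁻⁵ × 28 × N²
N² = 10,926.3 / (31.304 × 10⁻⁵) = 34,903,846
N ≈ √34,903,846 ≈ 5,907.9

5900 RPM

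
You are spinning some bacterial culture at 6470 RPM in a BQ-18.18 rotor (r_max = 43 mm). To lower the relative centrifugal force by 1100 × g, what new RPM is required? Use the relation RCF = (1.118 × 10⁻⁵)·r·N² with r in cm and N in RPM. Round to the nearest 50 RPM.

r = 43 mm = 4.3 cm
Current RCF = 1.118 × 10⁻⁵ × 4.3 × (6470)² = 1.118 × 10⁻⁵ × 4.3 × 41,860,900 ≈ 2,012.4 × g
Target RCF = 2,012.4 − 1,100 = 912.4 × g
N² = 912.4 / (4.8074 × 10⁻⁵) = 18,979,074
N ≈ √18,979,074 ≈ 4,356.5

N₂ ≈ 4350 RPM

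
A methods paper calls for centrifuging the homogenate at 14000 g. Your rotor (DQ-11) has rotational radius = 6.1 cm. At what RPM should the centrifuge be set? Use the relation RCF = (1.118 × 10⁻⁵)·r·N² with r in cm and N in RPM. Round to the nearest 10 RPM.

N ≈ 14330 RPM

14,000 = 1.118 × 10⁻⁵ × 6.1 × N²
N² = 14,000 / (6.8198 × 10⁻⁵) = 205,284,612
N ≈ √205,284,612 ≈ 14,327.8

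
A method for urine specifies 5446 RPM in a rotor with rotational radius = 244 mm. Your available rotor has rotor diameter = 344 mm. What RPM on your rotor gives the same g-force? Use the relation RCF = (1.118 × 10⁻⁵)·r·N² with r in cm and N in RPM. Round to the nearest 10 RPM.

Original rotor: r = 244 mm = 24.4 cm
RCF_original = 1.118 × 10⁻⁵ × 24.4 × (5446)² = 1.118 × 10⁻⁵ × 24.4 × 29,658,916 ≈ 8,090.7 × g
Your rotor: r = 344 mm / 2 = 172 mm = 17.2 cm
8,090.7 = 1.118 × 10⁻⁵ × 17.2 × N²
N² = 8,090.7 / (19.2296 × 10⁻⁵) = 42,074,198
N ≈ √42,074,198 ≈ 6,486.5

≈ 6490 RPM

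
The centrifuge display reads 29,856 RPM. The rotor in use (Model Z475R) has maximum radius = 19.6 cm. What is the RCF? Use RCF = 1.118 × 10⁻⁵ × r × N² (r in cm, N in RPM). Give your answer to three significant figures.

195000 ×g

RCF = 1.118 × 10⁻⁵ × r × N²
RCF = 1.118 × 10⁻⁵ × 19.6 × (29856)² = 1.118 × 10⁻⁵ × 19.6 × 891,380,736 ≈ 195,326.5 × g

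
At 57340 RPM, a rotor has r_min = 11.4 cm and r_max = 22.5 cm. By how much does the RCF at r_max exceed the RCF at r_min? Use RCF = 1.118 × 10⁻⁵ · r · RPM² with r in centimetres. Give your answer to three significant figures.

408000 g

RCF_max = 1.118 × 10⁻⁵ × 22.5 × (57340)² = 1.118 × 10⁻⁵ × 22.5 × 3,287,875,600 ≈ 827,065.1 × g
RCF_min = 1.118 × 10⁻⁵ × 11.4 × (57340)² = 1.118 × 10⁻⁵ × 11.4 × 3,287,875,600 ≈ 419,046.3 × g
ΔRCF = 827,065.1 − 419,046.3 = 408,018.8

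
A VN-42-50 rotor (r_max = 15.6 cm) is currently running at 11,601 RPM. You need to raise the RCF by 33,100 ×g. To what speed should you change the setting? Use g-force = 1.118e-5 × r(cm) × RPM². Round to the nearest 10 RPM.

Current RCF = 1.118 × 10⁻⁵ × 15.6 × (11601)² = 1.118 × 10⁻⁵ × 15.6 × 134,583,201 ≈ 23,472.4 × g
Target RCF = 23,472.4 + 33,100 = 56,572.4 × g
N² = 56,572.4 / (17.4408 × 10⁻⁵) = 324,368,148
N ≈ √324,368,148 ≈ 18,010.2

18010 RPM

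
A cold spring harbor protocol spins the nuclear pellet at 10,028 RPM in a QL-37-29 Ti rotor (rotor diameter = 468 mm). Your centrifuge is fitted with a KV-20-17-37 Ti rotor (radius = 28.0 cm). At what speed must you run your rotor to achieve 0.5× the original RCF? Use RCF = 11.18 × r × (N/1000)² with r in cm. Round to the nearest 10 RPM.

Original rotor: r = 468 mm / 2 = 234 mm = 23.4 cm
RCF = 11.18 × r × (N/1000)²
RCF_original = 11.18 × 23.4 × (10.028)² = 11.18 × 23.4 × 100.560784 ≈ 26,307.9 × g
Target RCF = 0.5 × 26,307.9 ≈ 13,154 × g
13,154 = 11.18 × 28 × (N/1000)²
(N/1000)² = 13,154 / 313.04 = 42.02019
N = 1000 × √42.02019 ≈ 6,482.3

6480 RPM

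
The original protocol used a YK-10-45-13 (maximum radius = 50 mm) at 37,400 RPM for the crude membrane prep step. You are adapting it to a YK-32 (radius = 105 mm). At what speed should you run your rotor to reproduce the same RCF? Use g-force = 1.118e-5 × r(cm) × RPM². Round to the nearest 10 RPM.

Original rotor: r = 50 mm = 5.0 cm
RCF_original = 1.118 × 10⁻⁵ × 5 × (37400)² = 1.118 × 10⁻⁵ × 5 × 1,398,760,000 ≈ 78,190.7 × g
Your rotor: r = 105 mm = 10.5 cm
78,190.7 = 1.118 × 10⁻⁵ × 10.5 × N²
N² = 78,190.7 / (11.739 × 10⁻⁵) = 666,076,327
N ≈ √666,076,327 ≈ 25,808.5

≈ 25810 RPM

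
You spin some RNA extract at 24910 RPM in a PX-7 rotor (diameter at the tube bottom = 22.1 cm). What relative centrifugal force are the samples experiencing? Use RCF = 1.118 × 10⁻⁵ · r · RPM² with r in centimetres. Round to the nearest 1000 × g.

RCF ≈ 77000 × g

r = 22.1 / 2 = 11.05 cm
RCF = 1.118 × 10⁻⁵ × r × N²
RCF = 1.118 × 10⁻⁵ × 11.05 × (24910)² = 1.118 × 10⁻⁵ × 11.05 × 620,508,100 ≈ 76,657 × g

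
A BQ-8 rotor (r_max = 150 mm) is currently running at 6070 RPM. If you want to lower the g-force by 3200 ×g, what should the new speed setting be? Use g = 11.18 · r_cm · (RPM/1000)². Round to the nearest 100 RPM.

N₂ ≈ 4200 RPM

r = 150 mm = 15.0 cm
Current RCF = 11.18 × 15 × (6.07)² = 11.18 × 15 × 36.8449 ≈ 6,178.9 × g
Target RCF = 6,178.9 − 3,200 = 2,978.9 × g
(N/1000)² = 2,978.9 / 167.7 = 17.76327
N = 1000 × √17.76327 ≈ 4,214.6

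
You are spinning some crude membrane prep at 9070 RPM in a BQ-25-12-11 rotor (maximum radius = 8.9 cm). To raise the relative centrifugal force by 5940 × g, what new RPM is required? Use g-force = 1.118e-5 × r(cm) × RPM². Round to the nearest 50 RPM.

Current RCF = 1.118 × 10⁻⁵ × 8.9 × (9070)² = 1.118 × 10⁻⁵ × 8.9 × 82,264,900 ≈ 8,185.5 × g
Target RCF = 8,185.5 + 5,940 = 14,125.5 × g
N² = 14,125.5 / (9.9502 × 10⁻⁵) = 141,961,971
N ≈ √141,961,971 ≈ 11,914.8

≈ 11900 RPM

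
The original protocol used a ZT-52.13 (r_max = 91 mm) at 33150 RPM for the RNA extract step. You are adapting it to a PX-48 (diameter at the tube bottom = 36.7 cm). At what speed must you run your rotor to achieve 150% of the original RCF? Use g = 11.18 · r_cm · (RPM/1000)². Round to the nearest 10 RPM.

28590 RPM

Original rotor: r = 91 mm = 9.1 cm
RCF_original = 11.18 × 9.1 × (33.15)² = 11.18 × 9.1 × 1,098.9225 ≈ 111,802.2 × g
Target RCF = 1.5 × 111,802.2 ≈ 167,703.3 × g
Your rotor: r = 36.7 / 2 = 18.35 cm
167,703.3 = 11.18 × 18.35 × (N/1000)²
(N/1000)² = 167,703.3 / 205.153 = 817.4548
N = 1000 × √817.4548 ≈ 28,591.2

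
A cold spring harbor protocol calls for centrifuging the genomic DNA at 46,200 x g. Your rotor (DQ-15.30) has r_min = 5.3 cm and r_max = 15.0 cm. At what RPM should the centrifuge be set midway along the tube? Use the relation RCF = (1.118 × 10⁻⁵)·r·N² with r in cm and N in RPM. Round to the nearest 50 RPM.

N ≈ 20200 RPM

r_avg = (5.3 + 15.0) / 2 = 10.15 cm
46,200 = 1.118 × 10⁻⁵ × 10.15 × N²
N² = 46,200 / (11.3477 × 10⁻⁵) = 407,130,960
N ≈ √407,130,960 ≈ 20,177.5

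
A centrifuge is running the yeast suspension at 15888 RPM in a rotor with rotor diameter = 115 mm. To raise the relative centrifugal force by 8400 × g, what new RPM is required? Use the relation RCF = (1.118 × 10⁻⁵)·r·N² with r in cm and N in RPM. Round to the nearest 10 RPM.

19570 RPM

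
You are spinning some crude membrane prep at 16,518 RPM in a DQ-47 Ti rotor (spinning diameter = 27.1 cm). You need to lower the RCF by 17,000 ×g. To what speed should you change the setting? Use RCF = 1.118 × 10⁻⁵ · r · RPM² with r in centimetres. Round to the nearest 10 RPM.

N₂ ≈ 12670 RPM

r = 27.1 / 2 = 13.55 cm
Current RCF = 1.118 × 10⁻⁵ × 13.55 × (16518)² = 1.118 × 10⁻⁵ × 13.55 × 272,844,324 ≈ 41,332.9 × g
Target RCF = 41,332.9 − 17,000 = 24,332.9 × g
N² = 24,332.9 / (15.1489 × 10⁻⁵) = 160,624,864
N ≈ √160,624,864 ≈ 12,673.8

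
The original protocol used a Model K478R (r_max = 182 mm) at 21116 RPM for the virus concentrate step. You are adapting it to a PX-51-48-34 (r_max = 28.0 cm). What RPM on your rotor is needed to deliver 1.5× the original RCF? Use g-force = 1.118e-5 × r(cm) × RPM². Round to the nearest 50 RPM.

≈ 20850 RPM

Original rotor: r = 182 mm = 18.2 cm
RCF = 1.118 × 10⁻⁵ × r × N²
RCF_original = 1.118 × 10⁻⁵ × 18.2 × (21116)² = 1.118 × 10⁻⁵ × 18.2 × 445,885,456 ≈ 90,727 × g
Target RCF = 1.5 × 90,727 ≈ 136,090.5 × g
136,090.5 = 1.118 × 10⁻⁵ × 28 × N²
N² = 136,090.5 / (31.304 × 10⁻⁵) = 434,738,372
N ≈ √434,738,372 ≈ 20,850.4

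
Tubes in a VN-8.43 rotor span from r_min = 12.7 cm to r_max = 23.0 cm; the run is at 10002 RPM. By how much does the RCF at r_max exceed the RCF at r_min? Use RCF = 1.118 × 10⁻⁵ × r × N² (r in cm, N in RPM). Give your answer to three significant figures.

≈ 11500 ×g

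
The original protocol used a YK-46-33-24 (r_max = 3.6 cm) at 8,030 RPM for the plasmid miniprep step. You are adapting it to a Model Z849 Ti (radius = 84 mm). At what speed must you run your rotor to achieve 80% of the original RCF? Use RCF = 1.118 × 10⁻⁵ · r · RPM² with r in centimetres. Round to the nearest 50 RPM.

≈ 4700 RPM

RCF = 1.118 × 10⁻⁵ × r × N²
RCF_original = 1.118 × 10⁻⁵ × 3.6 × (8030)² = 1.118 × 10⁻⁵ × 3.6 × 64,480,900 ≈ 2,595.2 × g
Target RCF = 0.8 × 2,595.2 ≈ 2,076.2 × g
Your rotor: r = 84 mm = 8.4 cm
2,076.2 = 1.118 × 10⁻⁵ × 8.4 × N²
N² = 2,076.2 / (9.3912 × 10⁻⁵) = 22,107,931
N ≈ √22,107,931 ≈ 4,701.9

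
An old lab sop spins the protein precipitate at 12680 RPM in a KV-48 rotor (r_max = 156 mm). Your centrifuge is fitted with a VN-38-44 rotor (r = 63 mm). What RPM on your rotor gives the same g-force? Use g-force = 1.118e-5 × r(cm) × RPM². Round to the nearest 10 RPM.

Original rotor: r = 156 mm = 15.6 cm
RCF_original = 1.118 × 10⁻⁵ × 15.6 × (12680)² = 1.118 × 10⁻⁵ × 15.6 × 160,782,400 ≈ 28,041.7 × g
Your rotor: r = 63 mm = 6.3 cm
28,041.7 = 1.118 × 10⁻⁵ × 6.3 × N²
N² = 28,041.7 / (7.0434 × 10⁻⁵) = 398,127,325
N ≈ √398,127,325 ≈ 19,953.1

19950 RPM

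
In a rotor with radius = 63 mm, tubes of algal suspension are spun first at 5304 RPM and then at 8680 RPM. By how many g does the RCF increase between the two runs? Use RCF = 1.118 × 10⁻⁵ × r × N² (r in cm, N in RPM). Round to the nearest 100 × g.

≈ 3300 g

r = 63 mm = 6.3 cm
RCF₁ = 1.118 × 10⁻⁵ × 6.3 × (5304)² = 1.118 × 10⁻⁵ × 6.3 × 28,132,416 ≈ 1,981.5 × g
RCF₂ = 1.118 × 10⁻⁵ × 6.3 × (8680)² = 1.118 × 10⁻⁵ × 6.3 × 75,342,400 ≈ 5,306.7 × g
Increase = 5,306.7 − 1,981.5 = 3,325.2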